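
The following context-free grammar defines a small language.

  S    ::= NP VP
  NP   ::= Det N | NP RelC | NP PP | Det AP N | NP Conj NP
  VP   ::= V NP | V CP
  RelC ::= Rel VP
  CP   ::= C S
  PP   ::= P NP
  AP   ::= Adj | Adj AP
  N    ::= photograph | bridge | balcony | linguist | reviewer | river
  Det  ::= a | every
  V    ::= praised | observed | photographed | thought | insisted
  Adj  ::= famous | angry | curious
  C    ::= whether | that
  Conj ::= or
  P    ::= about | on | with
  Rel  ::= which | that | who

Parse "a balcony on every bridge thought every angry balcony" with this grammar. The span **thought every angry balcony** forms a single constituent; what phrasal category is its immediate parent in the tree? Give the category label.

S

[S [NP [NP [Det a] [N balcony]] [PP [P on] [NP [Det every] [N bridge]]]] [VP [V thought] [NP [Det every] [AP [Adj angry]] [N balcony]]]]
The span 'thought every angry balcony' is the VP node built by VP → V NP.
Its mother is the S built by S → NP VP.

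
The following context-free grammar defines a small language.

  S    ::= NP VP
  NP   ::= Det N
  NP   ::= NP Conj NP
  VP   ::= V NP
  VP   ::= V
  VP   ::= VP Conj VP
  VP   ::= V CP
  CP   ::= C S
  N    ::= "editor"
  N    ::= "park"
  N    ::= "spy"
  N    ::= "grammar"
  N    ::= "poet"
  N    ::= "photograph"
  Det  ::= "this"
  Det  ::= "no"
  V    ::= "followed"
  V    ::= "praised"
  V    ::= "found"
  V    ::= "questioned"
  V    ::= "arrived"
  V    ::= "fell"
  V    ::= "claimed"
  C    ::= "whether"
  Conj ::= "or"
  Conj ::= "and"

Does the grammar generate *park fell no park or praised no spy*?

For S → NP VP, no prefix of the string parses as an NP.

Ungrammatical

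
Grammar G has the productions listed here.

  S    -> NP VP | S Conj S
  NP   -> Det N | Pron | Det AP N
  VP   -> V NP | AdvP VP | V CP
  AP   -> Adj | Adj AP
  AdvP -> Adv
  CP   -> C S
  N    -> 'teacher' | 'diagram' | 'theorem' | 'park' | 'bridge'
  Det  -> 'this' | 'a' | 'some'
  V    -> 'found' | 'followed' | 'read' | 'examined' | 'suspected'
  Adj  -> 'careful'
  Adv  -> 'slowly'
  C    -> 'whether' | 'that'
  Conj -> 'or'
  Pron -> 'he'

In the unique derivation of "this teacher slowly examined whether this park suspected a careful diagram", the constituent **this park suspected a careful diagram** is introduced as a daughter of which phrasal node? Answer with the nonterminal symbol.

CP

[S [NP [Det this] [N teacher]] [VP [AdvP [Adv slowly]] [VP [V examined] [CP [C whether] [S [NP [Det this] [N park]] [VP [V suspected] [NP [Det a] [AP [Adj careful]] [N diagram]]]]]]]]
The span 'this park suspected a careful diagram' is the S node built by S → NP VP.
Its mother is the CP built by CP → C S.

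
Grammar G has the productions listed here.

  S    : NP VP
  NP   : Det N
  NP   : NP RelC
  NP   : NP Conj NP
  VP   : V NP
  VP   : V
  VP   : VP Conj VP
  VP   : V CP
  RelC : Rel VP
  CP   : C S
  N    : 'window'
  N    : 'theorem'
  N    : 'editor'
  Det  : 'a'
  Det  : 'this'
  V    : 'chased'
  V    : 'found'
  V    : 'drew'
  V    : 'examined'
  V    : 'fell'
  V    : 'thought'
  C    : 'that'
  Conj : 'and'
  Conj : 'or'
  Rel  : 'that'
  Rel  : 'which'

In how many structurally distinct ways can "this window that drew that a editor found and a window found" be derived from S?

1

[S [NP [NP [NP [Det this] [N window]] [RelC [Rel that] [VP [V drew] [CP [C that] [S [NP [Det a] [N editor]] [VP [V found]]]]]]] [Conj and] [NP [Det a] [N window]]] [VP [V found]]]
No rule offers an alternative attachment or grouping for any span, so this is the only derivation.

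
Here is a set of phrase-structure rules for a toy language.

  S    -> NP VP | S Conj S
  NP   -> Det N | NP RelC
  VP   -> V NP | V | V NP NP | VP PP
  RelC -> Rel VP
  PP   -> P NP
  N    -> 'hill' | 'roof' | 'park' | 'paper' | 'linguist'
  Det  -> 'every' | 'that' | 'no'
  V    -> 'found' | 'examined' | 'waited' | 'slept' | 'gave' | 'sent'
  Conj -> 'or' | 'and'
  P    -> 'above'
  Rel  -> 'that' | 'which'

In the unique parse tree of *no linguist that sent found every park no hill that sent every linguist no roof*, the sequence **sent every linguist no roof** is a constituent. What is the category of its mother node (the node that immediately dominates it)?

RelC

[S [NP [NP [Det no] [N linguist]] [RelC [Rel that] [VP [V sent]]]] [VP [V found] [NP [Det every] [N park]] [NP [NP [Det no] [N hill]] [RelC [Rel that] [VP [V sent] [NP [Det every] [N linguist]] [NP [Det no] [N roof]]]]]]]
The span 'sent every linguist no roof' is the VP node built by VP → V NP NP.
Its mother is the RelC built by RelC → Rel VP.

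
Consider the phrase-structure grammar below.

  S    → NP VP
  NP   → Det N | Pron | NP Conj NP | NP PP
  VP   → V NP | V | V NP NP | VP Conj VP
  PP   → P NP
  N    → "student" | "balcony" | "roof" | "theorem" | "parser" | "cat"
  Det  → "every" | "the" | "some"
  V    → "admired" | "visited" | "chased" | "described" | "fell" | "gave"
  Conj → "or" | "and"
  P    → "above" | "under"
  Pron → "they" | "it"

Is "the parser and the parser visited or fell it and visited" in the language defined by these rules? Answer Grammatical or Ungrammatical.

S
  NP
    NP
      Det: the
      N: parser
    Conj: and
    NP
      Det: the
      N: parser
  VP
    VP
      V: visited
    Conj: or
    VP
      VP
        V: fell
        NP
          Pron: it
      Conj: and
      VP
        V: visited
The bracketing above is licensed at every node by one of the given productions, with S at the root.

Grammatical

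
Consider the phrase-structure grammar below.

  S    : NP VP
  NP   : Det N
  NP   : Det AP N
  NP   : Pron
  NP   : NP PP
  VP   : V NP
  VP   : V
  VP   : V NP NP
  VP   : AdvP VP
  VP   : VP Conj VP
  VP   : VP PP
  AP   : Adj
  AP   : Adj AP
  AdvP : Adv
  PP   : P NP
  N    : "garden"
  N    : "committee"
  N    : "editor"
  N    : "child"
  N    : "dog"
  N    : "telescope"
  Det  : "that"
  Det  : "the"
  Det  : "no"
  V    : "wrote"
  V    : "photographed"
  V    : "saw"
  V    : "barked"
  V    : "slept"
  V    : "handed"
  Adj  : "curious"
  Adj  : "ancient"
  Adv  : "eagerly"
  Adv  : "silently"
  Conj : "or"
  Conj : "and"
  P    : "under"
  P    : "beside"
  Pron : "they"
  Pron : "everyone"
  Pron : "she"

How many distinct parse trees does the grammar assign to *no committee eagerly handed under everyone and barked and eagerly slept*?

Two of the 7 distinct bracketings:
[S [NP [Det no] [N committee]] [VP [AdvP [Adv eagerly]] [VP [VP [VP [V handed]] [PP [P under] [NP [Pron everyone]]]] [Conj and] [VP [VP [V barked]] [Conj and] [VP [AdvP [Adv eagerly]] [VP [V slept]]]]]]]
[S [NP [Det no] [N committee]] [VP [AdvP [Adv eagerly]] [VP [VP [VP [VP [V handed]] [PP [P under] [NP [Pron everyone]]]] [Conj and] [VP [V barked]]] [Conj and] [VP [AdvP [Adv eagerly]] [VP [V slept]]]]]]
The trees differ in how a recursive rule is bracketed over the same span.

7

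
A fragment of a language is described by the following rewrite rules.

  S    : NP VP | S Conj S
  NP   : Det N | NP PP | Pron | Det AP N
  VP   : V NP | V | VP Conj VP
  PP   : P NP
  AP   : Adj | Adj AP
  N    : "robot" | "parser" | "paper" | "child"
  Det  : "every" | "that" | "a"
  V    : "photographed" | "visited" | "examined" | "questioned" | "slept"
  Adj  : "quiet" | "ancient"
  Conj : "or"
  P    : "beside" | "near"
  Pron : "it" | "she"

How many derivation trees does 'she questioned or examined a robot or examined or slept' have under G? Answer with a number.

5

Two of the 5 distinct bracketings:
[S [NP [Pron she]] [VP [VP [V questioned]] [Conj or] [VP [VP [V examined] [NP [Det a] [N robot]]] [Conj or] [VP [VP [V examined]] [Conj or] [VP [V slept]]]]]]
[S [NP [Pron she]] [VP [VP [V questioned]] [Conj or] [VP [VP [VP [V examined] [NP [Det a] [N robot]]] [Conj or] [VP [V examined]]] [Conj or] [VP [V slept]]]]]
The trees differ in how a recursive rule is bracketed over the same span.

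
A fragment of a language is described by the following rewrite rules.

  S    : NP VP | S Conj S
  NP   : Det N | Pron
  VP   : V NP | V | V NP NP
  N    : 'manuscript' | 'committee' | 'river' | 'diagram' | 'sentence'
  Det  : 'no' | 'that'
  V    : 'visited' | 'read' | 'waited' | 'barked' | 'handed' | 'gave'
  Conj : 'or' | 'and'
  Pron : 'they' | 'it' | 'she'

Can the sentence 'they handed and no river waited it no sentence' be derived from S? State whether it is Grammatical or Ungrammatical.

[S [S [NP [Pron they]] [VP [V handed]]] [Conj and] [S [NP [Det no] [N river]] [VP [V waited] [NP [Pron it]] [NP [Det no] [N sentence]]]]]
Every word is introduced by a lexical rule and the phrasal rules combine the resulting categories into a single S.

Grammatical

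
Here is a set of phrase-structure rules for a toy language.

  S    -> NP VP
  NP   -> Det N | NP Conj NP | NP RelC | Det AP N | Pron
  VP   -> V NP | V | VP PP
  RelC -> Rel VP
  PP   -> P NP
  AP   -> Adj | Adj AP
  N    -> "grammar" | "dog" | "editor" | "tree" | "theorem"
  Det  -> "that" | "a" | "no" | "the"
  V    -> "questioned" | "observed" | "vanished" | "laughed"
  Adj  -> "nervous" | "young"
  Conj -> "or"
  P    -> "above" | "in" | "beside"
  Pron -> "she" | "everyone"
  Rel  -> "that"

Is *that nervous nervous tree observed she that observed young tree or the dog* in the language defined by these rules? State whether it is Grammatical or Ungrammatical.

A V word can never sit immediately before an Adj word in any string this grammar generates, so the substring 'observed young' rules out a derivation.

Ungrammatical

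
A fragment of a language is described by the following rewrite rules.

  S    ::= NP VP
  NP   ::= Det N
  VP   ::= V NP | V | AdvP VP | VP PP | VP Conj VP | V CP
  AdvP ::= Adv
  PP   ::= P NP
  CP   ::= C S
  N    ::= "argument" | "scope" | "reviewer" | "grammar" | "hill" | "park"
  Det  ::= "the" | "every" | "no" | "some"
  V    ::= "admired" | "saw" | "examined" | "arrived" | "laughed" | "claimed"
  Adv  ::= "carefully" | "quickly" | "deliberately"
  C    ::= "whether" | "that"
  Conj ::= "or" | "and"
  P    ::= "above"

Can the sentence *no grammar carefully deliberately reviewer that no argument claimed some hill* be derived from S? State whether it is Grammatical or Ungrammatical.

Ungrammatical

An Adv word can never sit immediately before an N word in any string this grammar generates, so the substring 'deliberately reviewer' rules out a derivation.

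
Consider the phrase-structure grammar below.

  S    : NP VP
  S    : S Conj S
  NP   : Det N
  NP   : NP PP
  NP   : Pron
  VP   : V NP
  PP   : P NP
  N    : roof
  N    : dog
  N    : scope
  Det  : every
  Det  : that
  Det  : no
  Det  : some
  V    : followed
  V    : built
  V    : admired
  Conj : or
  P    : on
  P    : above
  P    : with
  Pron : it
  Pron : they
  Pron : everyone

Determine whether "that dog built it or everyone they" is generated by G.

A Pron word can never sit immediately before a Pron word in any string this grammar generates, so the substring 'everyone they' rules out a derivation.

Ungrammatical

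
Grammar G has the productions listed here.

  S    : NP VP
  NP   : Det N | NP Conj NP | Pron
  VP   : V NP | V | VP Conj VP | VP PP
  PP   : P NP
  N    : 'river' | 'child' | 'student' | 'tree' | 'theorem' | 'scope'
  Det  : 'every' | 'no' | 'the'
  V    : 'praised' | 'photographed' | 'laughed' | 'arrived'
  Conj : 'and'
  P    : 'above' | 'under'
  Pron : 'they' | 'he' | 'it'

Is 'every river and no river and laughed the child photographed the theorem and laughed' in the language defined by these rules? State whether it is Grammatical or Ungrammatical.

Ungrammatical

For S → NP VP, every NP-prefix leaves a non-VP remainder: after 'every river' the remainder is not a VP; after 'every river and no river' the remainder is not a VP.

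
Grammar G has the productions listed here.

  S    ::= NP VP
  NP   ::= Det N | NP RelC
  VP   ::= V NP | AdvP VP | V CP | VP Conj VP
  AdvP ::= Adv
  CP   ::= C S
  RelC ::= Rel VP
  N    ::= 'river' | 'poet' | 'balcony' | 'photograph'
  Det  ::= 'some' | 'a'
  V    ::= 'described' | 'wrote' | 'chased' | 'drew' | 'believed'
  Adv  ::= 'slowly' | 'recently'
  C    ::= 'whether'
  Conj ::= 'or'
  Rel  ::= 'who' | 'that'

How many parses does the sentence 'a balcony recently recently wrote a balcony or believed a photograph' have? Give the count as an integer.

3

Two of the 3 distinct bracketings:
[S [NP [Det a] [N balcony]] [VP [AdvP [Adv recently]] [VP [AdvP [Adv recently]] [VP [VP [V wrote] [NP [Det a] [N balcony]]] [Conj or] [VP [V believed] [NP [Det a] [N photograph]]]]]]]
[S [NP [Det a] [N balcony]] [VP [AdvP [Adv recently]] [VP [VP [AdvP [Adv recently]] [VP [V wrote] [NP [Det a] [N balcony]]]] [Conj or] [VP [V believed] [NP [Det a] [N photograph]]]]]]
The trees differ in how a recursive rule is bracketed over the same span.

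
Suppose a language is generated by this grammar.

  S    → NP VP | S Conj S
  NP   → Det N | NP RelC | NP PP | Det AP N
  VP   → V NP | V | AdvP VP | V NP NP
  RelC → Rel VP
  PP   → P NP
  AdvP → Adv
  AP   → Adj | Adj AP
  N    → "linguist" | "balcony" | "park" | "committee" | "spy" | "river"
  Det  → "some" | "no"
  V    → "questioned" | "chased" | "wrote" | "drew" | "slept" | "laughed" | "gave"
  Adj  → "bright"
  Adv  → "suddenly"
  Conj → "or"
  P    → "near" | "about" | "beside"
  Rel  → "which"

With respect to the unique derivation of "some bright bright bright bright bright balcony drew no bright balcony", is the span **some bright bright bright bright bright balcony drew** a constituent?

[S [NP [Det some] [AP [Adj bright] [AP [Adj bright] [AP [Adj bright] [AP [Adj bright] [AP [Adj bright]]]]]] [N balcony]] [VP [V drew] [NP [Det no] [AP [Adj bright]] [N balcony]]]]
The smallest constituent containing 'some bright bright bright bright bright balcony drew' is the S spanning 'some bright bright bright bright bright balcony drew no bright balcony'; no single node in the tree dominates exactly the given words.

No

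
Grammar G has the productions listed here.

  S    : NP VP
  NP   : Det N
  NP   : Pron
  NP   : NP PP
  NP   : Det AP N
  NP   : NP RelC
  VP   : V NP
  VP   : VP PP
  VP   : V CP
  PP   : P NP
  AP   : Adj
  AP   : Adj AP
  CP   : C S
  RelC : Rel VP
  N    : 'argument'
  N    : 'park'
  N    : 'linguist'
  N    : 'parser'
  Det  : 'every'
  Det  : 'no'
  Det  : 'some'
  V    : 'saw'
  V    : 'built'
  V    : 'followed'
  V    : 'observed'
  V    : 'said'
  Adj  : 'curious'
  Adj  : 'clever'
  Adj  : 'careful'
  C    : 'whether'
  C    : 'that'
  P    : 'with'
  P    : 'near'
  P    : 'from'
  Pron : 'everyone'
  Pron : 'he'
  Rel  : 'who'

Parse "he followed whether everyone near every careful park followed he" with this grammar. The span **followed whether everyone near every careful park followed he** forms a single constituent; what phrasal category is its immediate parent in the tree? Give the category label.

S

S
  NP
    Pron: he
  VP
    V: followed
    CP
      C: whether
      S
        NP
          NP
            Pron: everyone
          PP
            P: near
            NP
              Det: every
              AP
                Adj: careful
              N: park
        VP
          V: followed
          NP
            Pron: he
The span 'followed whether everyone near every careful park followed he' is the VP node built by VP → V CP.
Its mother is the S built by S → NP VP.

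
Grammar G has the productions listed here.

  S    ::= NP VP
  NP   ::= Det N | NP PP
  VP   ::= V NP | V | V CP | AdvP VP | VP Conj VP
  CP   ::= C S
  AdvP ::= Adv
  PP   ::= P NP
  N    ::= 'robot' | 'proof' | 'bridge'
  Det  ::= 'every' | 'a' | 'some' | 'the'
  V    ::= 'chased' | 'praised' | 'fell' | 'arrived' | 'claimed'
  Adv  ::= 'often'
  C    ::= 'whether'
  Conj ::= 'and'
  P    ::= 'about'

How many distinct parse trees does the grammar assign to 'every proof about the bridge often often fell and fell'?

Two of the 3 distinct bracketings:
[S [NP [NP [Det every] [N proof]] [PP [P about] [NP [Det the] [N bridge]]]] [VP [AdvP [Adv often]] [VP [AdvP [Adv often]] [VP [VP [V fell]] [Conj and] [VP [V fell]]]]]]
[S [NP [NP [Det every] [N proof]] [PP [P about] [NP [Det the] [N bridge]]]] [VP [AdvP [Adv often]] [VP [VP [AdvP [Adv often]] [VP [V fell]]] [Conj and] [VP [V fell]]]]]
The trees differ in how a recursive rule is bracketed over the same span.

3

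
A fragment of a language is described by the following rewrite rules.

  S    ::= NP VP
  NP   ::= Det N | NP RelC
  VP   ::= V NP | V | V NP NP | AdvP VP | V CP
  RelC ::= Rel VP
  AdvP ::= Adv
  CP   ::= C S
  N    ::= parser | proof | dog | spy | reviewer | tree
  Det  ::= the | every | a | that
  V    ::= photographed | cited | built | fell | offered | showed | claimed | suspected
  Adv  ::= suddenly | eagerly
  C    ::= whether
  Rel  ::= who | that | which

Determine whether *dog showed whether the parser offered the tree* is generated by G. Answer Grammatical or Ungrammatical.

Ungrammatical

For S → NP VP, no prefix of the string parses as an NP.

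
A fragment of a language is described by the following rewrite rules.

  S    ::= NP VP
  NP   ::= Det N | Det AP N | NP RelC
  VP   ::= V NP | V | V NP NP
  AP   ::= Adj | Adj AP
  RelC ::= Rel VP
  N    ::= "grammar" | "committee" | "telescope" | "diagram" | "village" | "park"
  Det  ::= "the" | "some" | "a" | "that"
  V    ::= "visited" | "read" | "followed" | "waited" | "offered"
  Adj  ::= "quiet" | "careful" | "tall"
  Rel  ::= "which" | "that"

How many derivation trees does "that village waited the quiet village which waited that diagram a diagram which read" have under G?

Two of the 3 distinct bracketings:
[S [NP [Det that] [N village]] [VP [V waited] [NP [NP [Det the] [AP [Adj quiet]] [N village]] [RelC [Rel which] [VP [V waited] [NP [Det that] [N diagram]] [NP [NP [Det a] [N diagram]] [RelC [Rel which] [VP [V read]]]]]]]]]
[S [NP [Det that] [N village]] [VP [V waited] [NP [NP [NP [Det the] [AP [Adj quiet]] [N village]] [RelC [Rel which] [VP [V waited] [NP [Det that] [N diagram]] [NP [Det a] [N diagram]]]]] [RelC [Rel which] [VP [V read]]]]]]
The trees differ in how a recursive rule is bracketed over the same span.

3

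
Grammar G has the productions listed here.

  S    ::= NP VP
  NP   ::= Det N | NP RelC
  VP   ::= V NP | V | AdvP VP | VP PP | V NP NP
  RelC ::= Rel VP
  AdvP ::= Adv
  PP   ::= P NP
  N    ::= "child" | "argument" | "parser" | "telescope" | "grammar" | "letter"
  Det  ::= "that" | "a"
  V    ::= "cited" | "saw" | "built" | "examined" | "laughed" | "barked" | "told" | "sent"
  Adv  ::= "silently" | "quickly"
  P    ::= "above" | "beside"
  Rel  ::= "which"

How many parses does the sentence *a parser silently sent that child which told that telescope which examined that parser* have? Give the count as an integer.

6

Two of the 6 distinct bracketings:
[S [NP [Det a] [N parser]] [VP [AdvP [Adv silently]] [VP [V sent] [NP [NP [Det that] [N child]] [RelC [Rel which] [VP [V told] [NP [NP [Det that] [N telescope]] [RelC [Rel which] [VP [V examined] [NP [Det that] [N parser]]]]]]]]]]]
[S [NP [Det a] [N parser]] [VP [AdvP [Adv silently]] [VP [V sent] [NP [NP [Det that] [N child]] [RelC [Rel which] [VP [V told] [NP [NP [Det that] [N telescope]] [RelC [Rel which] [VP [V examined]]]] [NP [Det that] [N parser]]]]]]]]
The difference turns on whether VP → V is used at the relevant span, versus an alternative expansion of VP.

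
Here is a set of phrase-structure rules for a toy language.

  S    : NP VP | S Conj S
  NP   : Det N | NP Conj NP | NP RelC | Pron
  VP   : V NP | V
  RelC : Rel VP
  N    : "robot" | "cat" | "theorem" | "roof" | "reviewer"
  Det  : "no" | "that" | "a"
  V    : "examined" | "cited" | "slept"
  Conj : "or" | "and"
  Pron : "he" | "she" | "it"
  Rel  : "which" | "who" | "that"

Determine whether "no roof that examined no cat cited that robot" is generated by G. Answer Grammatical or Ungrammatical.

Grammatical

S
  NP
    NP
      Det: no
      N: roof
    RelC
      Rel: that
      VP
        V: examined
        NP
          Det: no
          N: cat
  VP
    V: cited
    NP
      Det: that
      N: robot
Every word is introduced by a lexical rule and the phrasal rules combine the resulting categories into a single S.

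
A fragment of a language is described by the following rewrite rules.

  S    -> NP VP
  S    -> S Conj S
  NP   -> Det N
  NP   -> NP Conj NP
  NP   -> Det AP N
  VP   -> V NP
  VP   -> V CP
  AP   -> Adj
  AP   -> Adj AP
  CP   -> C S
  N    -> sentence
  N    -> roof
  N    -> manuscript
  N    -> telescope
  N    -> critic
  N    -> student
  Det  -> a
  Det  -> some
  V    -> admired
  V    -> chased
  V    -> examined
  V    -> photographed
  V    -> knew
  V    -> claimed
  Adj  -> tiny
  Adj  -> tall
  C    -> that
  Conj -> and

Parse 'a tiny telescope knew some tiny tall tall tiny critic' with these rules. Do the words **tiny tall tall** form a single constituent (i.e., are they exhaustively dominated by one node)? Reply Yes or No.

No

[S [NP [Det a] [AP [Adj tiny]] [N telescope]] [VP [V knew] [NP [Det some] [AP [Adj tiny] [AP [Adj tall] [AP [Adj tall] [AP [Adj tiny]]]]] [N critic]]]]
The smallest constituent containing 'tiny tall tall' is the AP spanning 'tiny tall tall tiny'; no single node in the tree dominates exactly the given words.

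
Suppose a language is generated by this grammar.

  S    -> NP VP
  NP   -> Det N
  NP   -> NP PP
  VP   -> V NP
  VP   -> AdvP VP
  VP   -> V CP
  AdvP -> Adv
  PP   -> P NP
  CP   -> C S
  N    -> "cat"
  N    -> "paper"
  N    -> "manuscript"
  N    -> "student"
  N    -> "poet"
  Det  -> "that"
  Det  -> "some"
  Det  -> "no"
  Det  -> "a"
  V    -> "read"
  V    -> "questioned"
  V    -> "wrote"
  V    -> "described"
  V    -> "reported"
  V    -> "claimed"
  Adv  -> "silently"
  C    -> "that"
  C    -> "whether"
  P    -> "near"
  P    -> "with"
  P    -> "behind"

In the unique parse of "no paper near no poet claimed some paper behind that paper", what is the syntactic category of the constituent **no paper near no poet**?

[S [NP [NP [Det no] [N paper]] [PP [P near] [NP [Det no] [N poet]]]] [VP [V claimed] [NP [NP [Det some] [N paper]] [PP [P behind] [NP [Det that] [N paper]]]]]]
The span 'no paper near no poet' is the NP node built by NP → NP PP.

NP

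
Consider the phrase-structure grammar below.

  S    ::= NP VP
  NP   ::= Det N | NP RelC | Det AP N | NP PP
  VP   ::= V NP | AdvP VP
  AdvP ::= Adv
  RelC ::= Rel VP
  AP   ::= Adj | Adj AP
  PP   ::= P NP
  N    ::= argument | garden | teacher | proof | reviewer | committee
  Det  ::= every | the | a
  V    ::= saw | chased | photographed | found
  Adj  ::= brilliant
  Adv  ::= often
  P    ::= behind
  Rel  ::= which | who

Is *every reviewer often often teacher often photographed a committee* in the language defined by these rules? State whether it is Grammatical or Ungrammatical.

Ungrammatical

An Adv word can never sit immediately before an N word in any string this grammar generates, so the substring 'often teacher' rules out a derivation.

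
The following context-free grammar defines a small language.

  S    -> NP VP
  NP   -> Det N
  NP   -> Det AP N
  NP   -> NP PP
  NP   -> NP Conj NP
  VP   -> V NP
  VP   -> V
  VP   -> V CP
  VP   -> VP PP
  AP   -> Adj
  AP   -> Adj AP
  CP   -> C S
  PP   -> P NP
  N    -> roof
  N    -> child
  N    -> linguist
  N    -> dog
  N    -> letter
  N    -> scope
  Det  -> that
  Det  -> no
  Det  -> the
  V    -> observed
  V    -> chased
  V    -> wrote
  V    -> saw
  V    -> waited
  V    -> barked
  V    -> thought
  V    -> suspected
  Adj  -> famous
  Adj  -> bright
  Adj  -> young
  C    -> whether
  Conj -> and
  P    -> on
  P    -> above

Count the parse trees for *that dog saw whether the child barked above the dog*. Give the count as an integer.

2

The two bracketings:
[S [NP [Det that] [N dog]] [VP [V saw] [CP [C whether] [S [NP [Det the] [N child]] [VP [VP [V barked]] [PP [P above] [NP [Det the] [N dog]]]]]]]]
[S [NP [Det that] [N dog]] [VP [VP [V saw] [CP [C whether] [S [NP [Det the] [N child]] [VP [V barked]]]]] [PP [P above] [NP [Det the] [N dog]]]]]
The trees differ in how a recursive rule is bracketed over the same span.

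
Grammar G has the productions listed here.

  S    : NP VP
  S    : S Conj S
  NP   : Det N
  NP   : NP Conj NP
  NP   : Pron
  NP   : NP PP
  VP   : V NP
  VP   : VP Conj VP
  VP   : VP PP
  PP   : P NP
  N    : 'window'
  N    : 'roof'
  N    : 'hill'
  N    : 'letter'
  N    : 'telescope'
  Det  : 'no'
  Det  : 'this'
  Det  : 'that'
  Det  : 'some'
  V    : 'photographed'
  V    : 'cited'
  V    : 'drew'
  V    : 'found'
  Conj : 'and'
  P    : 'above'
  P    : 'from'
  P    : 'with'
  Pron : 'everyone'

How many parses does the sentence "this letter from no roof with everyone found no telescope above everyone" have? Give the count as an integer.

4

Two of the 4 distinct bracketings:
[S [NP [NP [Det this] [N letter]] [PP [P from] [NP [NP [Det no] [N roof]] [PP [P with] [NP [Pron everyone]]]]]] [VP [V found] [NP [NP [Det no] [N telescope]] [PP [P above] [NP [Pron everyone]]]]]]
[S [NP [NP [Det this] [N letter]] [PP [P from] [NP [NP [Det no] [N roof]] [PP [P with] [NP [Pron everyone]]]]]] [VP [VP [V found] [NP [Det no] [N telescope]]] [PP [P above] [NP [Pron everyone]]]]]
The difference turns on whether VP → VP PP is used at the relevant span, versus an alternative expansion of VP.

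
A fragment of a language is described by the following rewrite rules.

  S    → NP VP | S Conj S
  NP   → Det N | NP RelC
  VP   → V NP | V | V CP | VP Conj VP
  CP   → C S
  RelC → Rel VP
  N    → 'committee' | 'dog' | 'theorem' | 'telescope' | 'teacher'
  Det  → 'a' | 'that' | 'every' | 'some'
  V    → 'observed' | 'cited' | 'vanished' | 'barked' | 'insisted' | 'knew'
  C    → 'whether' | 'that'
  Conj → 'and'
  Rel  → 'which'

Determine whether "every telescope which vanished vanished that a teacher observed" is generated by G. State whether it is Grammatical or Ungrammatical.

Grammatical

[S [NP [NP [Det every] [N telescope]] [RelC [Rel which] [VP [V vanished]]]] [VP [V vanished] [CP [C that] [S [NP [Det a] [N teacher]] [VP [V observed]]]]]]
The bracketing above is licensed at every node by one of the given productions, with S at the root.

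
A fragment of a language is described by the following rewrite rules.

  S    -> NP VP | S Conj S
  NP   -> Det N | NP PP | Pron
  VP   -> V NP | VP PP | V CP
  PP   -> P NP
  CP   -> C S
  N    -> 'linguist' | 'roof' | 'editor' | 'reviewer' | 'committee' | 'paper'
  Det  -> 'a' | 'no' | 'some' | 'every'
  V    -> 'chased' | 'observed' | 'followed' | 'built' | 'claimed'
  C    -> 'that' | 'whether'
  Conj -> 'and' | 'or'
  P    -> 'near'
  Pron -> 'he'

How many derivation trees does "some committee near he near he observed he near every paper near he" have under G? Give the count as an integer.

Two of the 10 distinct bracketings:
[S [NP [NP [Det some] [N committee]] [PP [P near] [NP [NP [Pron he]] [PP [P near] [NP [Pron he]]]]]] [VP [V observed] [NP [NP [Pron he]] [PP [P near] [NP [NP [Det every] [N paper]] [PP [P near] [NP [Pron he]]]]]]]]
[S [NP [NP [Det some] [N committee]] [PP [P near] [NP [NP [Pron he]] [PP [P near] [NP [Pron he]]]]]] [VP [V observed] [NP [NP [NP [Pron he]] [PP [P near] [NP [Det every] [N paper]]]] [PP [P near] [NP [Pron he]]]]]]
The trees differ in how a recursive rule is bracketed over the same span.

10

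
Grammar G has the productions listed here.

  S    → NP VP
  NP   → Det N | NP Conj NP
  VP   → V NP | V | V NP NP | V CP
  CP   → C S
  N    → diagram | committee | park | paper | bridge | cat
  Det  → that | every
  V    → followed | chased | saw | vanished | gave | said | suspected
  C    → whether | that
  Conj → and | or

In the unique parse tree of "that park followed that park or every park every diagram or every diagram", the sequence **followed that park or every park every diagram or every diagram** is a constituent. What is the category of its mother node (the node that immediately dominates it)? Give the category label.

S

S
  NP
    Det: that
    N: park
  VP
    V: followed
    NP
      NP
        Det: that
        N: park
      Conj: or
      NP
        Det: every
        N: park
    NP
      NP
        Det: every
        N: diagram
      Conj: or
      NP
        Det: every
        N: diagram
The span 'followed that park or every park every diagram or every diagram' is the VP node built by VP → V NP NP.
Its mother is the S built by S → NP VP.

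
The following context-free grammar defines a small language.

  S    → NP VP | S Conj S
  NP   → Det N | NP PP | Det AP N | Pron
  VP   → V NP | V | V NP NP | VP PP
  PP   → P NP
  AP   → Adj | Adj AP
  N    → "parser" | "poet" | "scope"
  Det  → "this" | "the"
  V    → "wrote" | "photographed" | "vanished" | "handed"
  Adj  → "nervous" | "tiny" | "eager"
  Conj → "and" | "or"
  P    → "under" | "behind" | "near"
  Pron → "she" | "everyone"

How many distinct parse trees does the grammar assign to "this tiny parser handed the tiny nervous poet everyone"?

1

[S [NP [Det this] [AP [Adj tiny]] [N parser]] [VP [V handed] [NP [Det the] [AP [Adj tiny] [AP [Adj nervous]]] [N poet]] [NP [Pron everyone]]]]
No rule offers an alternative attachment or grouping for any span, so this is the only derivation.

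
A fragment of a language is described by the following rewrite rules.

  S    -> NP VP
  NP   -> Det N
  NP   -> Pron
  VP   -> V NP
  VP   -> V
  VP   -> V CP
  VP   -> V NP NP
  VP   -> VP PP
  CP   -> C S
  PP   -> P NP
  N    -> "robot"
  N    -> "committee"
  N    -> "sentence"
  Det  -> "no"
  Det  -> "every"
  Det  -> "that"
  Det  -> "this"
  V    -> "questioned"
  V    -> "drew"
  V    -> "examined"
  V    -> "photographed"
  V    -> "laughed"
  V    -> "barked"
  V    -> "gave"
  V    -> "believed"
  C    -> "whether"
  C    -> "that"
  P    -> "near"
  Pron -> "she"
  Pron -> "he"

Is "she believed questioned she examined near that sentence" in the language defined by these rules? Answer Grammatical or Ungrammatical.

A V word can never sit immediately before a V word in any string this grammar generates, so the substring 'believed questioned' rules out a derivation.

Ungrammatical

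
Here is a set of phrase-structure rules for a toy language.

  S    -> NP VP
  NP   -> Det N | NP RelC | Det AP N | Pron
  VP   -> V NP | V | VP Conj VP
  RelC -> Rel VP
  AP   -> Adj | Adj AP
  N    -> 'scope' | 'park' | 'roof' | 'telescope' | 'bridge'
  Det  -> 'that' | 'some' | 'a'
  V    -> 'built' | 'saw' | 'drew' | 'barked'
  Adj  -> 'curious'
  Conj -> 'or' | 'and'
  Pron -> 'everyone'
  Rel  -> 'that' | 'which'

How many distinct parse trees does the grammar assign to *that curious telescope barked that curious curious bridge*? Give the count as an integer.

1

[S [NP [Det that] [AP [Adj curious]] [N telescope]] [VP [V barked] [NP [Det that] [AP [Adj curious] [AP [Adj curious]]] [N bridge]]]]
No rule offers an alternative attachment or grouping for any span, so this is the only derivation.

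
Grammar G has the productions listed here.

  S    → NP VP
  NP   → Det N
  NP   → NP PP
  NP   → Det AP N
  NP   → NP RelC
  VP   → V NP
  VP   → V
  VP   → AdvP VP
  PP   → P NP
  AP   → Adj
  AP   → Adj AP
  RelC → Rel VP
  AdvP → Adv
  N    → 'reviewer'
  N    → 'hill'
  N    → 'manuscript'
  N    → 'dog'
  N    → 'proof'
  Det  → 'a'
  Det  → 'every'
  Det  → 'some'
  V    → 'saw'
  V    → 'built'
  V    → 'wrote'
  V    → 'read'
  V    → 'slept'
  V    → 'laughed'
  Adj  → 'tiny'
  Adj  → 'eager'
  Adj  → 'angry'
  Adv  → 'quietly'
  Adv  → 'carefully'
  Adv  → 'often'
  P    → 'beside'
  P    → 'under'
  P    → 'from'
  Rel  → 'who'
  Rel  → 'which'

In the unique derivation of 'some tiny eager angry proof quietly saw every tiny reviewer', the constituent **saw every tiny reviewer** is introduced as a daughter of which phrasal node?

[S [NP [Det some] [AP [Adj tiny] [AP [Adj eager] [AP [Adj angry]]]] [N proof]] [VP [AdvP [Adv quietly]] [VP [V saw] [NP [Det every] [AP [Adj tiny]] [N reviewer]]]]]
The span 'saw every tiny reviewer' is the VP node built by VP → V NP.
Its mother is the VP built by VP → AdvP VP.

VP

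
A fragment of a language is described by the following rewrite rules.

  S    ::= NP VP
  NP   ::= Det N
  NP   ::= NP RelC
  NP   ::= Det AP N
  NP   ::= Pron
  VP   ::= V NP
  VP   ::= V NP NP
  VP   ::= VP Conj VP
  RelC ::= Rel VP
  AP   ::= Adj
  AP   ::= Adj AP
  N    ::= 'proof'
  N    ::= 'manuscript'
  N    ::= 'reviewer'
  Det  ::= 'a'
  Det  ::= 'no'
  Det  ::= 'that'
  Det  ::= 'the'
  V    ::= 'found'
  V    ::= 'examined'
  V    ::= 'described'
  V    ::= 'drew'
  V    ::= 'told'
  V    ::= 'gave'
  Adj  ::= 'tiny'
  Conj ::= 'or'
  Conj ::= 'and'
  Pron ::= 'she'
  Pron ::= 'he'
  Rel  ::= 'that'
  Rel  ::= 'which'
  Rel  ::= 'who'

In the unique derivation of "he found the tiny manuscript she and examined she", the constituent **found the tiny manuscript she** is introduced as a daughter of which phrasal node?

VP

[S [NP [Pron he]] [VP [VP [V found] [NP [Det the] [AP [Adj tiny]] [N manuscript]] [NP [Pron she]]] [Conj and] [VP [V examined] [NP [Pron she]]]]]
The span 'found the tiny manuscript she' is the VP node built by VP → V NP NP.
Its mother is the VP built by VP → VP Conj VP.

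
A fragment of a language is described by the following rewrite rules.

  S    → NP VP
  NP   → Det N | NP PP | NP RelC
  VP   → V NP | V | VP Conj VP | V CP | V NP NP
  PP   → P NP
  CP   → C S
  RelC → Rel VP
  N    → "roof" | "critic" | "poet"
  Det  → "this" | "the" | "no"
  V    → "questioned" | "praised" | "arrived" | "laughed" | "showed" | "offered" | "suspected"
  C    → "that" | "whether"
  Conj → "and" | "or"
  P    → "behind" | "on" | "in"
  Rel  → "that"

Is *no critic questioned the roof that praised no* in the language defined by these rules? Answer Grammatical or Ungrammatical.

For S → NP VP, the only prefix that parses as NP is 'no critic', but the remainder 'questioned the roof that praised no' is not a VP under these rules.

Ungrammatical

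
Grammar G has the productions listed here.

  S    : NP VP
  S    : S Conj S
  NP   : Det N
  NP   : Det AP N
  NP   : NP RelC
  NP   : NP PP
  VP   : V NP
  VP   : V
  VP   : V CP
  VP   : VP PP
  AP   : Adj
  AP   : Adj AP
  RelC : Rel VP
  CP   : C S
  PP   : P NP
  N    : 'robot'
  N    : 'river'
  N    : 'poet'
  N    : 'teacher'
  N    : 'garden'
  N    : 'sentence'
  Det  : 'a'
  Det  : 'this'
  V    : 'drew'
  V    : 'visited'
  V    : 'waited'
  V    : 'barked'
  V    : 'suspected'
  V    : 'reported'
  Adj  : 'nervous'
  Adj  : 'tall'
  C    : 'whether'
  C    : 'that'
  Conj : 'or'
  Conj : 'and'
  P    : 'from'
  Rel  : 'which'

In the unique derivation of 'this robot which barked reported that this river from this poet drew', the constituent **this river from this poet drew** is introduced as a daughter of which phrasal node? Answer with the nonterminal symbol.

CP

[S [NP [NP [Det this] [N robot]] [RelC [Rel which] [VP [V barked]]]] [VP [V reported] [CP [C that] [S [NP [NP [Det this] [N river]] [PP [P from] [NP [Det this] [N poet]]]] [VP [V drew]]]]]]
The span 'this river from this poet drew' is the S node built by S → NP VP.
Its mother is the CP built by CP → C S.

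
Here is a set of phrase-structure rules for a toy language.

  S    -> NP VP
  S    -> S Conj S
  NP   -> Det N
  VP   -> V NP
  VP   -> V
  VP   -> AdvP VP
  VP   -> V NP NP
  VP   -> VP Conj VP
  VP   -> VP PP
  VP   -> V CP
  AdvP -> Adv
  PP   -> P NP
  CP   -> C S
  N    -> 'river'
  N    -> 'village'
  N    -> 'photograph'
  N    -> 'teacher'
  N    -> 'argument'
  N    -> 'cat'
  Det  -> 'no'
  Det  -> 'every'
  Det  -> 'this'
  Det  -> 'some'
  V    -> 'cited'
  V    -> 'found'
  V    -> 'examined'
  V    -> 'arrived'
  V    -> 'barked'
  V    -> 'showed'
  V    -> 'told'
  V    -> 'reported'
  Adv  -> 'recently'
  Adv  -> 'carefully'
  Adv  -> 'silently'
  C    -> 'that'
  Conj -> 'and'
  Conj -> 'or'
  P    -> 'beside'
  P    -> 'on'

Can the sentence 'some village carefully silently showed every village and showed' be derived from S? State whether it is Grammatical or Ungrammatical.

Grammatical

[S [NP [Det some] [N village]] [VP [AdvP [Adv carefully]] [VP [AdvP [Adv silently]] [VP [VP [V showed] [NP [Det every] [N village]]] [Conj and] [VP [V showed]]]]]]
Each bracket corresponds to one application of a listed rule, so the string is derivable from S.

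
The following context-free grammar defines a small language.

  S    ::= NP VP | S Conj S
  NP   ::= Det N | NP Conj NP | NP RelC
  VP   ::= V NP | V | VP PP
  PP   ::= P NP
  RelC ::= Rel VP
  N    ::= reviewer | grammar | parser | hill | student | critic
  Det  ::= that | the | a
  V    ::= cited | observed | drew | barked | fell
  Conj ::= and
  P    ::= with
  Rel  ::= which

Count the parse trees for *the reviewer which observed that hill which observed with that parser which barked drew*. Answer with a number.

7

Two of the 7 distinct bracketings:
[S [NP [NP [Det the] [N reviewer]] [RelC [Rel which] [VP [V observed] [NP [NP [Det that] [N hill]] [RelC [Rel which] [VP [VP [V observed]] [PP [P with] [NP [NP [Det that] [N parser]] [RelC [Rel which] [VP [V barked]]]]]]]]]]] [VP [V drew]]]
[S [NP [NP [Det the] [N reviewer]] [RelC [Rel which] [VP [V observed] [NP [NP [NP [Det that] [N hill]] [RelC [Rel which] [VP [VP [V observed]] [PP [P with] [NP [Det that] [N parser]]]]]] [RelC [Rel which] [VP [V barked]]]]]]] [VP [V drew]]]
The trees differ in how a recursive rule is bracketed over the same span.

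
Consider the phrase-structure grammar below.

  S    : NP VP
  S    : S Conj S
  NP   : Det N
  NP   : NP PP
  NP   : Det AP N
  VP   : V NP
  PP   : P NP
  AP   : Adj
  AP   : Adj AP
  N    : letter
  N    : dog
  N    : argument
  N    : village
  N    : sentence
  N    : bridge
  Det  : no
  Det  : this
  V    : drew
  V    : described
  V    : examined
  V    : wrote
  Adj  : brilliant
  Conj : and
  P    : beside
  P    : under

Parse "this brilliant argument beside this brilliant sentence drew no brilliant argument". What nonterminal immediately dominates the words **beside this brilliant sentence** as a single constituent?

PP

S
  NP
    NP
      Det: this
      AP
        Adj: brilliant
      N: argument
    PP
      P: beside
      NP
        Det: this
        AP
          Adj: brilliant
        N: sentence
  VP
    V: drew
    NP
      Det: no
      AP
        Adj: brilliant
      N: argument
The span 'beside this brilliant sentence' is the PP node built by PP → P NP.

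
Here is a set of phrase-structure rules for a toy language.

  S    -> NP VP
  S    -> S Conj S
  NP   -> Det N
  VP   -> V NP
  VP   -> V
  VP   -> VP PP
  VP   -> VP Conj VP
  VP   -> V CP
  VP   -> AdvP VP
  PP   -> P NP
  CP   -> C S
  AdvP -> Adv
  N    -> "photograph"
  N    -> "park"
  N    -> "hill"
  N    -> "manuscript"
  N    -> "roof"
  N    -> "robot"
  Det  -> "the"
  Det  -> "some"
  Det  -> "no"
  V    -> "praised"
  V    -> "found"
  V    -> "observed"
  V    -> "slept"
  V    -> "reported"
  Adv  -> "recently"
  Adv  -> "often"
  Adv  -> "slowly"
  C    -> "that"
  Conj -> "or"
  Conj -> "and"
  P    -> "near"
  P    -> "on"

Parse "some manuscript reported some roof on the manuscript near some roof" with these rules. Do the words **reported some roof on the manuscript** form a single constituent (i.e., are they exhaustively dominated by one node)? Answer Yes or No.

[S [NP [Det some] [N manuscript]] [VP [VP [VP [V reported] [NP [Det some] [N roof]]] [PP [P on] [NP [Det the] [N manuscript]]]] [PP [P near] [NP [Det some] [N roof]]]]]
The words 'reported some roof on the manuscript' are exhaustively dominated by a single VP node (built by VP → VP PP), so they form a constituent.

Yes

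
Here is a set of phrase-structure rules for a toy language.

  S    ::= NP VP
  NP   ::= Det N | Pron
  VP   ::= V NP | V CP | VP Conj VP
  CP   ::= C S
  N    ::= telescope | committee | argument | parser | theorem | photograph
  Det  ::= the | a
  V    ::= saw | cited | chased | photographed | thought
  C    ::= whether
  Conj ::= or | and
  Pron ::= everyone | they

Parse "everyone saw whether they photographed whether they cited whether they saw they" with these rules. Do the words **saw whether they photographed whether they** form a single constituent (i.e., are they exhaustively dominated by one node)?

[S [NP [Pron everyone]] [VP [V saw] [CP [C whether] [S [NP [Pron they]] [VP [V photographed] [CP [C whether] [S [NP [Pron they]] [VP [V cited] [CP [C whether] [S [NP [Pron they]] [VP [V saw] [NP [Pron they]]]]]]]]]]]]]
The smallest constituent containing 'saw whether they photographed whether they' is the VP spanning 'saw whether they photographed whether they cited whether they saw they'; no single node in the tree dominates exactly the given words.

No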